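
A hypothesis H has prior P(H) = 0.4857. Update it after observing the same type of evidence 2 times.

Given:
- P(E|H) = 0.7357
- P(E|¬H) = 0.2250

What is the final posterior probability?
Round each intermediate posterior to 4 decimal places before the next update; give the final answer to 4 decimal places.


Sequential Bayesian updating:

Initial prior: P(H) = 0.4857

Update 1:
  P(E) = 0.7357 × 0.4857 + 0.2250 × 0.5143 = 0.35732949 + 0.11571750 = 0.47304699
  P(H|E) = 0.35732949 / 0.47304699 = 0.7554

Update 2:
  P(E) = 0.7357 × 0.7554 + 0.2250 × 0.2446 = 0.55574778 + 0.05503500 = 0.61078278
  P(H|E) = 0.55574778 / 0.61078278 = 0.9099

Final posterior: 0.9099


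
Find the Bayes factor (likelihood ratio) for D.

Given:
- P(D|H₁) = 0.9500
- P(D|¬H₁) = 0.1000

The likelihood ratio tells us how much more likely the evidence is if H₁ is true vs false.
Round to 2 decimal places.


Likelihood Ratio (LR) = P(D|H₁) / P(D|¬H₁)

LR = 0.9500 / 0.1000
   = 9.50

The evidence is 9.50 times more likely if H₁ is true than if H₁ is false.
LR > 1, so observing D raises the odds in favor of H₁.


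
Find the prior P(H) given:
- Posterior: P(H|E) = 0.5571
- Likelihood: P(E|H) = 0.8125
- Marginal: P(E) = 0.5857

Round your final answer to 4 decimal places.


From Bayes' theorem: P(H|E) = P(E|H) × P(H) / P(E)

Rearranging for P(H):
P(H) = P(H|E) × P(E) / P(E|H)
     = 0.5571 × 0.5857 / 0.8125
     = 0.32629347 / 0.8125
     = 0.4016


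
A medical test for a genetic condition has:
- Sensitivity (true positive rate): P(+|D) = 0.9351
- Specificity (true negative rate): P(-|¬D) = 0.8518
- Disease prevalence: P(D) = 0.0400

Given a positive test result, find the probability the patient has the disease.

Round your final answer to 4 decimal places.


Let D = has disease, + = positive test

Given:
- P(D) = 0.0400 (prevalence)
- P(+|D) = 0.9351 (sensitivity)
- P(-|¬D) = 0.8518 (specificity)
- P(+|¬D) = 0.1482 (false positive rate = 1 - specificity)

Step 1: Find P(+)
P(+) = P(+|D)P(D) + P(+|¬D)P(¬D)
     = 0.9351 × 0.0400 + 0.1482 × 0.9600
     = 0.03740400 + 0.14227200
     = 0.17967600

Step 2: Apply Bayes' theorem for P(D|+)
P(D|+) = P(+|D)P(D) / P(+)
       = 0.03740400 / 0.17967600
       = 0.2082


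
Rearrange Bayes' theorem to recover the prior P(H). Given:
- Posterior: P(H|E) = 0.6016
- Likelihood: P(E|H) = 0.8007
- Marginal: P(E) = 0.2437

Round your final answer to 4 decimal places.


From Bayes' theorem: P(H|E) = P(E|H) × P(H) / P(E)

Rearranging for P(H):
P(H) = P(H|E) × P(E) / P(E|H)
     = 0.6016 × 0.2437 / 0.8007
     = 0.14660992 / 0.8007
     = 0.1831


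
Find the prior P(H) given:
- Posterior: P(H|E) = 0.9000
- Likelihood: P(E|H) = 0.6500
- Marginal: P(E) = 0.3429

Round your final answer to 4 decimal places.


From Bayes' theorem: P(H|E) = P(E|H) × P(H) / P(E)

Rearranging for P(H):
P(H) = P(H|E) × P(E) / P(E|H)
     = 0.9000 × 0.3429 / 0.6500
     = 0.30861000 / 0.6500
     = 0.4748


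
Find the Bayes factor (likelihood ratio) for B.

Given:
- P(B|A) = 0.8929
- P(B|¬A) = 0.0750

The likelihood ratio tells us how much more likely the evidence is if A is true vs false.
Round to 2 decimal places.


Likelihood Ratio (LR) = P(B|A) / P(B|¬A)

LR = 0.8929 / 0.0750
   = 11.91

The evidence is 11.91 times more likely if A is true than if A is false.
Because LR exceeds 1, B is evidence for A.


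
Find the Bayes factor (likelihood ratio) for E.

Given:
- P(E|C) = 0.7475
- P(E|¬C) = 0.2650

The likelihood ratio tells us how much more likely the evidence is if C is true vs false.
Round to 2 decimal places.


Likelihood Ratio (LR) = P(E|C) / P(E|¬C)

LR = 0.7475 / 0.2650
   = 2.82

The evidence is 2.82 times more likely if C is true than if C is false.
LR > 1, so observing E raises the odds in favor of C.


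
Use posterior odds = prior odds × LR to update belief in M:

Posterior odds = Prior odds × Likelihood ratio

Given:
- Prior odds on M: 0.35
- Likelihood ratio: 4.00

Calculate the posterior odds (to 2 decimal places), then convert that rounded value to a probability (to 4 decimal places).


Step 1: Calculate posterior odds
Posterior odds = Prior odds × LR
               = 0.35 × 4.00
               = 1.40

Step 2: Convert to probability
P(M|E) = Posterior odds / (1 + Posterior odds)
       = 1.40 / (1 + 1.40)
       = 1.40 / 2.40
       = 0.5833

The evidence increased P(M) from 0.2593 to 0.5833.


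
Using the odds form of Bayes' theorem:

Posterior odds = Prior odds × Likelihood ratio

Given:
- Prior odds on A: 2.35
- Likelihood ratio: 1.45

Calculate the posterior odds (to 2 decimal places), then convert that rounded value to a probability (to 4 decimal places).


Step 1: Calculate posterior odds
Posterior odds = Prior odds × LR
               = 2.35 × 1.45
               = 3.41

Step 2: Convert to probability
P(A|E) = Posterior odds / (1 + Posterior odds)
       = 3.41 / (1 + 3.41)
       = 3.41 / 4.41
       = 0.7732

The evidence increased P(A) from 0.7015 to 0.7732.


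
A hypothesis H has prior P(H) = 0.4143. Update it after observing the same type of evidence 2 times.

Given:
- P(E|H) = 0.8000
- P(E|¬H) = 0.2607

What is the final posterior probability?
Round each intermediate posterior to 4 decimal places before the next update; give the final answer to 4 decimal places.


Sequential Bayesian updating:

Initial prior: P(H) = 0.4143

Update 1:
  P(E) = 0.8000 × 0.4143 + 0.2607 × 0.5857 = 0.33144000 + 0.15269199 = 0.48413199
  P(H|E) = 0.33144000 / 0.48413199 = 0.6846

Update 2:
  P(E) = 0.8000 × 0.6846 + 0.2607 × 0.3154 = 0.54768000 + 0.08222478 = 0.62990478
  P(H|E) = 0.54768000 / 0.62990478 = 0.8695

Final posterior: 0.8695


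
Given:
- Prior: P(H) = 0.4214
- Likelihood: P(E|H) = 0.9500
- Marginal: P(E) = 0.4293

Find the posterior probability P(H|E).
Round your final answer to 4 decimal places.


Using Bayes' theorem:

P(H|E) = P(E|H) × P(H) / P(E)
       = 0.9500 × 0.4214 / 0.4293
       = 0.40033000 / 0.4293
       = 0.9325

The evidence strengthens our belief in H.
Prior: 0.4214 → Posterior: 0.9325


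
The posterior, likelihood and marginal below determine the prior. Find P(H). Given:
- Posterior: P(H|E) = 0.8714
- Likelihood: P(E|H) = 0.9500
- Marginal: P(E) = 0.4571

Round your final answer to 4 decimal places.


From Bayes' theorem: P(H|E) = P(E|H) × P(H) / P(E)

Rearranging for P(H):
P(H) = P(H|E) × P(E) / P(E|H)
     = 0.8714 × 0.4571 / 0.9500
     = 0.39831694 / 0.9500
     = 0.4193


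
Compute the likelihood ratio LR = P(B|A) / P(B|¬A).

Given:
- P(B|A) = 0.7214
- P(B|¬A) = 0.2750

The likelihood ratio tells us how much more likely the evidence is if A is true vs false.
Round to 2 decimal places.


Likelihood Ratio (LR) = P(B|A) / P(B|¬A)

LR = 0.7214 / 0.2750
   = 2.62

The evidence is 2.62 times more likely if A is true than if A is false.
Since LR > 1, the evidence supports A over ¬A.


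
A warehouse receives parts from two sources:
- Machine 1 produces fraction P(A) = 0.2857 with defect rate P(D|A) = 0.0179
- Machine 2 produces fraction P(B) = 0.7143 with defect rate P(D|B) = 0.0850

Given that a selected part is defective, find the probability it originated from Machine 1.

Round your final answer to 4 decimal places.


Let A = from Machine 1, D = defective

Given:
- P(A) = 0.2857, P(B) = 0.7143
- P(D|A) = 0.0179, P(D|B) = 0.0850

Step 1: Find P(D)
P(D) = P(D|A)P(A) + P(D|B)P(B)
     = 0.0179 × 0.2857 + 0.0850 × 0.7143
     = 0.00511403 + 0.06071550
     = 0.06582953

Step 2: Apply Bayes' theorem
P(A|D) = P(D|A)P(A) / P(D)
       = 0.00511403 / 0.06582953
       = 0.0777


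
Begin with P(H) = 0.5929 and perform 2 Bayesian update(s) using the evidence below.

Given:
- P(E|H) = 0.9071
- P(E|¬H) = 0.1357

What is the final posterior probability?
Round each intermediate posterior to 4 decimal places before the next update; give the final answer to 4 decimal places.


Sequential Bayesian updating:

Initial prior: P(H) = 0.5929

Update 1:
  P(E) = 0.9071 × 0.5929 + 0.1357 × 0.4071 = 0.53781959 + 0.05524347 = 0.59306306
  P(H|E) = 0.53781959 / 0.59306306 = 0.9069

Update 2:
  P(E) = 0.9071 × 0.9069 + 0.1357 × 0.0931 = 0.82264899 + 0.01263367 = 0.83528266
  P(H|E) = 0.82264899 / 0.83528266 = 0.9849

Final posterior: 0.9849


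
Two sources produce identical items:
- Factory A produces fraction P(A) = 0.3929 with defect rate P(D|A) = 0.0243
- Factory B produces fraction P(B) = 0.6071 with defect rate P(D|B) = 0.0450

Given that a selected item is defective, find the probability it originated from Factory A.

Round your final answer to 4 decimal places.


Let A = from Factory A, D = defective

Given:
- P(A) = 0.3929, P(B) = 0.6071
- P(D|A) = 0.0243, P(D|B) = 0.0450

Step 1: Find P(D)
P(D) = P(D|A)P(A) + P(D|B)P(B)
     = 0.0243 × 0.3929 + 0.0450 × 0.6071
     = 0.00954747 + 0.02731950
     = 0.03686697

Step 2: Apply Bayes' theorem
P(A|D) = P(D|A)P(A) / P(D)
       = 0.00954747 / 0.03686697
       = 0.2590


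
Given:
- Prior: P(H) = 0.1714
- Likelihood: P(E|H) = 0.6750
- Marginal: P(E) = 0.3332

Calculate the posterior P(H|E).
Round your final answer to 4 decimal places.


Using Bayes' theorem:

P(H|E) = P(E|H) × P(H) / P(E)
       = 0.6750 × 0.1714 / 0.3332
       = 0.11569500 / 0.3332
       = 0.3472

The evidence strengthens our belief in H.
Prior: 0.1714 → Posterior: 0.3472


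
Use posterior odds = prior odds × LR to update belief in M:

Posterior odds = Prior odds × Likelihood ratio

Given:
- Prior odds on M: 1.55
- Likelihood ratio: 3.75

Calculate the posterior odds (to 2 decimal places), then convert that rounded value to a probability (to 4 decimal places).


Step 1: Calculate posterior odds
Posterior odds = Prior odds × LR
               = 1.55 × 3.75
               = 5.81

Step 2: Convert to probability
P(M|E) = Posterior odds / (1 + Posterior odds)
       = 5.81 / (1 + 5.81)
       = 5.81 / 6.81
       = 0.8532

The evidence increased P(M) from 0.6078 to 0.8532.


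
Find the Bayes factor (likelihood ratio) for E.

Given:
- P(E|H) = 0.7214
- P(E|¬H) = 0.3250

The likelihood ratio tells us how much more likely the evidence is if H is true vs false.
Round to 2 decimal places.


Likelihood Ratio (LR) = P(E|H) / P(E|¬H)

LR = 0.7214 / 0.3250
   = 2.22

The evidence is 2.22 times more likely if H is true than if H is false.
Since LR > 1, the evidence supports H over ¬H.


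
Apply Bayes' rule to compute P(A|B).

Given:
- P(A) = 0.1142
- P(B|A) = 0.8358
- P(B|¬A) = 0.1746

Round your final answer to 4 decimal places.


Bayes' theorem: P(A|B) = P(B|A) × P(A) / P(B)

Step 1: Calculate P(B) using law of total probability
P(B) = P(B|A)P(A) + P(B|¬A)P(¬A)
     = 0.8358 × 0.1142 + 0.1746 × 0.8858
     = 0.09544836 + 0.15466068
     = 0.25010904

Step 2: Apply Bayes' theorem
P(A|B) = P(B|A) × P(A) / P(B)
       = 0.09544836 / 0.25010904
       = 0.3816


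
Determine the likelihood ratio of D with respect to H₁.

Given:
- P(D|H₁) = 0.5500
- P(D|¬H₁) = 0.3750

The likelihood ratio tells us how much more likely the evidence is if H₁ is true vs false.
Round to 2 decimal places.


Likelihood Ratio (LR) = P(D|H₁) / P(D|¬H₁)

LR = 0.5500 / 0.3750
   = 1.47

The evidence is 1.47 times more likely if H₁ is true than if H₁ is false.
LR > 1, so observing D raises the odds in favor of H₁.


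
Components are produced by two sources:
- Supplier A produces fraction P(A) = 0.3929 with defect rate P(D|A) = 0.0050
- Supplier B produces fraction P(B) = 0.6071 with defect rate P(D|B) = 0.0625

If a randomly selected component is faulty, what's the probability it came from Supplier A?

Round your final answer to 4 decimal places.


Let A = from Supplier A, D = faulty

Given:
- P(A) = 0.3929, P(B) = 0.6071
- P(D|A) = 0.0050, P(D|B) = 0.0625

Step 1: Find P(D)
P(D) = P(D|A)P(A) + P(D|B)P(B)
     = 0.0050 × 0.3929 + 0.0625 × 0.6071
     = 0.00196450 + 0.03794375
     = 0.03990825

Step 2: Apply Bayes' theorem
P(A|D) = P(D|A)P(A) / P(D)
       = 0.00196450 / 0.03990825
       = 0.0492


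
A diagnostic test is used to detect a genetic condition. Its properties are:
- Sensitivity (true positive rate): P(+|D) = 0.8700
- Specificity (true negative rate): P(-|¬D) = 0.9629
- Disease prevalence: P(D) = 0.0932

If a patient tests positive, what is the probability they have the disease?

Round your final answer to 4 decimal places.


Let D = has disease, + = positive test

Given:
- P(D) = 0.0932 (prevalence)
- P(+|D) = 0.8700 (sensitivity)
- P(-|¬D) = 0.9629 (specificity)
- P(+|¬D) = 0.0371 (false positive rate = 1 - specificity)

Step 1: Find P(+)
P(+) = P(+|D)P(D) + P(+|¬D)P(¬D)
     = 0.8700 × 0.0932 + 0.0371 × 0.9068
     = 0.08108400 + 0.03364228
     = 0.11472628

Step 2: Apply Bayes' theorem for P(D|+)
P(D|+) = P(+|D)P(D) / P(+)
       = 0.08108400 / 0.11472628
       = 0.7068


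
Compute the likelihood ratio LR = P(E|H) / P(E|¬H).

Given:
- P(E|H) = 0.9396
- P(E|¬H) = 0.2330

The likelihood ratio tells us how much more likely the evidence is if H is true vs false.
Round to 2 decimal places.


Likelihood Ratio (LR) = P(E|H) / P(E|¬H)

LR = 0.9396 / 0.2330
   = 4.03

The evidence is 4.03 times more likely if H is true than if H is false.
LR > 1, so observing E raises the odds in favor of H.


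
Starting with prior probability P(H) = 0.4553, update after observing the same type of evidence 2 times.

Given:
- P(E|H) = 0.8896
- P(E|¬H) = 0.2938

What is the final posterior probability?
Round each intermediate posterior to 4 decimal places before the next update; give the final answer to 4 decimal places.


Sequential Bayesian updating:

Initial prior: P(H) = 0.4553

Update 1:
  P(E) = 0.8896 × 0.4553 + 0.2938 × 0.5447 = 0.40503488 + 0.16003286 = 0.56506774
  P(H|E) = 0.40503488 / 0.56506774 = 0.7168

Update 2:
  P(E) = 0.8896 × 0.7168 + 0.2938 × 0.2832 = 0.63766528 + 0.08320416 = 0.72086944
  P(H|E) = 0.63766528 / 0.72086944 = 0.8846

Final posterior: 0.8846


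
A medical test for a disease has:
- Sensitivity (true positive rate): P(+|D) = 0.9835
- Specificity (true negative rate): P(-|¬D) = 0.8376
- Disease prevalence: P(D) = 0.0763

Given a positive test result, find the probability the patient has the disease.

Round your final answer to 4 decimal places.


Let D = has disease, + = positive test

Given:
- P(D) = 0.0763 (prevalence)
- P(+|D) = 0.9835 (sensitivity)
- P(-|¬D) = 0.8376 (specificity)
- P(+|¬D) = 0.1624 (false positive rate = 1 - specificity)

Step 1: Find P(+)
P(+) = P(+|D)P(D) + P(+|¬D)P(¬D)
     = 0.9835 × 0.0763 + 0.1624 × 0.9237
     = 0.07504105 + 0.15000888
     = 0.22504993

Step 2: Apply Bayes' theorem for P(D|+)
P(D|+) = P(+|D)P(D) / P(+)
       = 0.07504105 / 0.22504993
       = 0.3334


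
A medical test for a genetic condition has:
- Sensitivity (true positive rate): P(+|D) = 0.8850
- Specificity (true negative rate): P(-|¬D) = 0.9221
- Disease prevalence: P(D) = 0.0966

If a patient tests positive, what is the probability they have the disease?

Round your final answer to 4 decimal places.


Let D = has disease, + = positive test

Given:
- P(D) = 0.0966 (prevalence)
- P(+|D) = 0.8850 (sensitivity)
- P(-|¬D) = 0.9221 (specificity)
- P(+|¬D) = 0.0779 (false positive rate = 1 - specificity)

Step 1: Find P(+)
P(+) = P(+|D)P(D) + P(+|¬D)P(¬D)
     = 0.8850 × 0.0966 + 0.0779 × 0.9034
     = 0.08549100 + 0.07037486
     = 0.15586586

Step 2: Apply Bayes' theorem for P(D|+)
P(D|+) = P(+|D)P(D) / P(+)
       = 0.08549100 / 0.15586586
       = 0.5485


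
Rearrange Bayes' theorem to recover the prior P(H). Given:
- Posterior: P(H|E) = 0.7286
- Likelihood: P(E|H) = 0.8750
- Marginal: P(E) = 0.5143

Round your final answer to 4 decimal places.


From Bayes' theorem: P(H|E) = P(E|H) × P(H) / P(E)

Rearranging for P(H):
P(H) = P(H|E) × P(E) / P(E|H)
     = 0.7286 × 0.5143 / 0.8750
     = 0.37471898 / 0.8750
     = 0.4283


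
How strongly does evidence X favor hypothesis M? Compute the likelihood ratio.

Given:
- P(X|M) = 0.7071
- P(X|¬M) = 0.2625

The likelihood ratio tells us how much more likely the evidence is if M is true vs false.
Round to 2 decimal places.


Likelihood Ratio (LR) = P(X|M) / P(X|¬M)

LR = 0.7071 / 0.2625
   = 2.69

The evidence is 2.69 times more likely if M is true than if M is false.
LR > 1, so observing X raises the odds in favor of M.


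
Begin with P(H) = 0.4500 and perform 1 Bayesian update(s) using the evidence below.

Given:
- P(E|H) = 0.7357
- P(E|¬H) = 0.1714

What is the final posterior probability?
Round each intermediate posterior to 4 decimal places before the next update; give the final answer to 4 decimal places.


Sequential Bayesian updating:

Initial prior: P(H) = 0.4500

Update 1:
  P(E) = 0.7357 × 0.4500 + 0.1714 × 0.5500 = 0.33106500 + 0.09427000 = 0.42533500
  P(H|E) = 0.33106500 / 0.42533500 = 0.7784

Final posterior: 0.7784


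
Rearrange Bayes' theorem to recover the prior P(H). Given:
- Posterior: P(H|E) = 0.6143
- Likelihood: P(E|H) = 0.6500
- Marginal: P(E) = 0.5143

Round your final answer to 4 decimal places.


From Bayes' theorem: P(H|E) = P(E|H) × P(H) / P(E)

Rearranging for P(H):
P(H) = P(H|E) × P(E) / P(E|H)
     = 0.6143 × 0.5143 / 0.6500
     = 0.31593449 / 0.6500
     = 0.4861


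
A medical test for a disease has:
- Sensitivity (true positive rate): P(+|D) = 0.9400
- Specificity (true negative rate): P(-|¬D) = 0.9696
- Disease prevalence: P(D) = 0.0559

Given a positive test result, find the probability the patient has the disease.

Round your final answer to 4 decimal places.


Let D = has disease, + = positive test

Given:
- P(D) = 0.0559 (prevalence)
- P(+|D) = 0.9400 (sensitivity)
- P(-|¬D) = 0.9696 (specificity)
- P(+|¬D) = 0.0304 (false positive rate = 1 - specificity)

Step 1: Find P(+)
P(+) = P(+|D)P(D) + P(+|¬D)P(¬D)
     = 0.9400 × 0.0559 + 0.0304 × 0.9441
     = 0.05254600 + 0.02870064
     = 0.08124664

Step 2: Apply Bayes' theorem for P(D|+)
P(D|+) = P(+|D)P(D) / P(+)
       = 0.05254600 / 0.08124664
       = 0.6467


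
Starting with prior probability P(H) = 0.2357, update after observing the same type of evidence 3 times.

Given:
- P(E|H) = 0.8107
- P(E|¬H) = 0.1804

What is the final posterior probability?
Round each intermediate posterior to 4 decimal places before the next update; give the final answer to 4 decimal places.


Sequential Bayesian updating:

Initial prior: P(H) = 0.2357

Update 1:
  P(E) = 0.8107 × 0.2357 + 0.1804 × 0.7643 = 0.19108199 + 0.13787972 = 0.32896171
  P(H|E) = 0.19108199 / 0.32896171 = 0.5809

Update 2:
  P(E) = 0.8107 × 0.5809 + 0.1804 × 0.4191 = 0.47093563 + 0.07560564 = 0.54654127
  P(H|E) = 0.47093563 / 0.54654127 = 0.8617

Update 3:
  P(E) = 0.8107 × 0.8617 + 0.1804 × 0.1383 = 0.69858019 + 0.02494932 = 0.72352951
  P(H|E) = 0.69858019 / 0.72352951 = 0.9655

Final posterior: 0.9655


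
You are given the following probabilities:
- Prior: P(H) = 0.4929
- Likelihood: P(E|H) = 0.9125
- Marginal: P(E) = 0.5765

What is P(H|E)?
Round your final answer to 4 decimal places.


Using Bayes' theorem:

P(H|E) = P(E|H) × P(H) / P(E)
       = 0.9125 × 0.4929 / 0.5765
       = 0.44977125 / 0.5765
       = 0.7802

The evidence strengthens our belief in H.
Prior: 0.4929 → Posterior: 0.7802


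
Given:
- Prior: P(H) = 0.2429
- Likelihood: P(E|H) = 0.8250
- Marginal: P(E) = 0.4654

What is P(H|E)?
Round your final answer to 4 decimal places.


Using Bayes' theorem:

P(H|E) = P(E|H) × P(H) / P(E)
       = 0.8250 × 0.2429 / 0.4654
       = 0.20039250 / 0.4654
       = 0.4306

The evidence strengthens our belief in H.
Prior: 0.2429 → Posterior: 0.4306


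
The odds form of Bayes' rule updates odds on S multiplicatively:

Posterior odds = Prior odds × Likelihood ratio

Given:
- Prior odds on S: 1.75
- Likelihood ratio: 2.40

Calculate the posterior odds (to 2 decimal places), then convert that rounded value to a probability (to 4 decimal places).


Step 1: Calculate posterior odds
Posterior odds = Prior odds × LR
               = 1.75 × 2.40
               = 4.20

Step 2: Convert to probability
P(S|E) = Posterior odds / (1 + Posterior odds)
       = 4.20 / (1 + 4.20)
       = 4.20 / 5.20
       = 0.8077

The evidence increased P(S) from 0.6364 to 0.8077.


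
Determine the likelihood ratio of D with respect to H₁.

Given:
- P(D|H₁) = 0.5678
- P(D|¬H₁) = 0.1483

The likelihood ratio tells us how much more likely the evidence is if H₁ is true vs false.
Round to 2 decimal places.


Likelihood Ratio (LR) = P(D|H₁) / P(D|¬H₁)

LR = 0.5678 / 0.1483
   = 3.83

The evidence is 3.83 times more likely if H₁ is true than if H₁ is false.
Since LR > 1, the evidence supports H₁ over ¬H₁.


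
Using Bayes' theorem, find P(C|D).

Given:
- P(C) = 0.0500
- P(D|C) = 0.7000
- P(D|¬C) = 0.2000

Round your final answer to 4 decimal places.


Bayes' theorem: P(C|D) = P(D|C) × P(C) / P(D)

Step 1: Calculate P(D) using law of total probability
P(D) = P(D|C)P(C) + P(D|¬C)P(¬C)
     = 0.7000 × 0.0500 + 0.2000 × 0.9500
     = 0.03500000 + 0.19000000
     = 0.22500000

Step 2: Apply Bayes' theorem
P(C|D) = P(D|C) × P(C) / P(D)
       = 0.03500000 / 0.22500000
       = 0.1556


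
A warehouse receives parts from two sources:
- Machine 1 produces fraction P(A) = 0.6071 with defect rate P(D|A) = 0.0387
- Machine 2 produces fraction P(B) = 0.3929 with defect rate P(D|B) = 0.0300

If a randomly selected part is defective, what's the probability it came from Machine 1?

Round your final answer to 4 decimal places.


Let A = from Machine 1, D = defective

Given:
- P(A) = 0.6071, P(B) = 0.3929
- P(D|A) = 0.0387, P(D|B) = 0.0300

Step 1: Find P(D)
P(D) = P(D|A)P(A) + P(D|B)P(B)
     = 0.0387 × 0.6071 + 0.0300 × 0.3929
     = 0.02349477 + 0.01178700
     = 0.03528177

Step 2: Apply Bayes' theorem
P(A|D) = P(D|A)P(A) / P(D)
       = 0.02349477 / 0.03528177
       = 0.6659


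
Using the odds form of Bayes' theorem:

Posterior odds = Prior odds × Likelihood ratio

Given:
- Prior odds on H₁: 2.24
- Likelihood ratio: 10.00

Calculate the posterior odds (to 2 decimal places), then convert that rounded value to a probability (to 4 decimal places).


Step 1: Calculate posterior odds
Posterior odds = Prior odds × LR
               = 2.24 × 10.00
               = 22.40

Step 2: Convert to probability
P(H₁|E) = Posterior odds / (1 + Posterior odds)
       = 22.40 / (1 + 22.40)
       = 22.40 / 23.40
       = 0.9573

The evidence increased P(H₁) from 0.6914 to 0.9573.


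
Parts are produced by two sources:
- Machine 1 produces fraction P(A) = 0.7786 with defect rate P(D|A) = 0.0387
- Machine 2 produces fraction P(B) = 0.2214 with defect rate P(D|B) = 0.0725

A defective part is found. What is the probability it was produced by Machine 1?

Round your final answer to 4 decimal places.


Let A = from Machine 1, D = defective

Given:
- P(A) = 0.7786, P(B) = 0.2214
- P(D|A) = 0.0387, P(D|B) = 0.0725

Step 1: Find P(D)
P(D) = P(D|A)P(A) + P(D|B)P(B)
     = 0.0387 × 0.7786 + 0.0725 × 0.2214
     = 0.03013182 + 0.01605150
     = 0.04618332

Step 2: Apply Bayes' theorem
P(A|D) = P(D|A)P(A) / P(D)
       = 0.03013182 / 0.04618332
       = 0.6524


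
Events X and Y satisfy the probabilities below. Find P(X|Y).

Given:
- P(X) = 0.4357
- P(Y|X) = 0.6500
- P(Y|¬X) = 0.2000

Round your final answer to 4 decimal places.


Bayes' theorem: P(X|Y) = P(Y|X) × P(X) / P(Y)

Step 1: Calculate P(Y) using law of total probability
P(Y) = P(Y|X)P(X) + P(Y|¬X)P(¬X)
     = 0.6500 × 0.4357 + 0.2000 × 0.5643
     = 0.28320500 + 0.11286000
     = 0.39606500

Step 2: Apply Bayes' theorem
P(X|Y) = P(Y|X) × P(X) / P(Y)
       = 0.28320500 / 0.39606500
       = 0.7150


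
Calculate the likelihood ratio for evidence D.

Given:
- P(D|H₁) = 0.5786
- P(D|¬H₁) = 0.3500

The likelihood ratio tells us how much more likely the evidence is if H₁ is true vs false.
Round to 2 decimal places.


Likelihood Ratio (LR) = P(D|H₁) / P(D|¬H₁)

LR = 0.5786 / 0.3500
   = 1.65

The evidence is 1.65 times more likely if H₁ is true than if H₁ is false.
Since LR > 1, the evidence supports H₁ over ¬H₁.


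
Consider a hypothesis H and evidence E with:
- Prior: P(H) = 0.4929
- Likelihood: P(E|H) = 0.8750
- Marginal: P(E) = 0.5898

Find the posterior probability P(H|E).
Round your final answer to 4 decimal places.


Using Bayes' theorem:

P(H|E) = P(E|H) × P(H) / P(E)
       = 0.8750 × 0.4929 / 0.5898
       = 0.43128750 / 0.5898
       = 0.7312

The evidence strengthens our belief in H.
Prior: 0.4929 → Posterior: 0.7312


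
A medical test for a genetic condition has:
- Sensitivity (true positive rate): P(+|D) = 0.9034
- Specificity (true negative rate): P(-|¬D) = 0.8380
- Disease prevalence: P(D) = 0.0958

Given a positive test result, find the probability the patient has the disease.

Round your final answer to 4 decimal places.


Let D = has disease, + = positive test

Given:
- P(D) = 0.0958 (prevalence)
- P(+|D) = 0.9034 (sensitivity)
- P(-|¬D) = 0.8380 (specificity)
- P(+|¬D) = 0.1620 (false positive rate = 1 - specificity)

Step 1: Find P(+)
P(+) = P(+|D)P(D) + P(+|¬D)P(¬D)
     = 0.9034 × 0.0958 + 0.1620 × 0.9042
     = 0.08654572 + 0.14648040
     = 0.23302612

Step 2: Apply Bayes' theorem for P(D|+)
P(D|+) = P(+|D)P(D) / P(+)
       = 0.08654572 / 0.23302612
       = 0.3714


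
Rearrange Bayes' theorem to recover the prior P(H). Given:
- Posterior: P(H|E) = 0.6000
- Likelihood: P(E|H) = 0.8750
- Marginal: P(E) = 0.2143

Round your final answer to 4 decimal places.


From Bayes' theorem: P(H|E) = P(E|H) × P(H) / P(E)

Rearranging for P(H):
P(H) = P(H|E) × P(E) / P(E|H)
     = 0.6000 × 0.2143 / 0.8750
     = 0.12858000 / 0.8750
     = 0.1469


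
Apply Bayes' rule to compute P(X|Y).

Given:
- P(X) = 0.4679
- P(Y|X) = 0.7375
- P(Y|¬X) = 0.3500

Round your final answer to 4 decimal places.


Bayes' theorem: P(X|Y) = P(Y|X) × P(X) / P(Y)

Step 1: Calculate P(Y) using law of total probability
P(Y) = P(Y|X)P(X) + P(Y|¬X)P(¬X)
     = 0.7375 × 0.4679 + 0.3500 × 0.5321
     = 0.34507625 + 0.18623500
     = 0.53131125

Step 2: Apply Bayes' theorem
P(X|Y) = P(Y|X) × P(X) / P(Y)
       = 0.34507625 / 0.53131125
       = 0.6495


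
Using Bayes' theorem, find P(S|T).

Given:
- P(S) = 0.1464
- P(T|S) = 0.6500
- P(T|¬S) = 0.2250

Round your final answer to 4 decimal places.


Bayes' theorem: P(S|T) = P(T|S) × P(S) / P(T)

Step 1: Calculate P(T) using law of total probability
P(T) = P(T|S)P(S) + P(T|¬S)P(¬S)
     = 0.6500 × 0.1464 + 0.2250 × 0.8536
     = 0.09516000 + 0.19206000
     = 0.28722000

Step 2: Apply Bayes' theorem
P(S|T) = P(T|S) × P(S) / P(T)
       = 0.09516000 / 0.28722000
       = 0.3313


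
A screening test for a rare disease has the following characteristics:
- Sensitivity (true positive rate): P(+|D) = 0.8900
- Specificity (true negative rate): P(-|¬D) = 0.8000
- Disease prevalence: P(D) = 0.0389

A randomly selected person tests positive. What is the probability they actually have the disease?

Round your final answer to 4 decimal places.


Let D = has disease, + = positive test

Given:
- P(D) = 0.0389 (prevalence)
- P(+|D) = 0.8900 (sensitivity)
- P(-|¬D) = 0.8000 (specificity)
- P(+|¬D) = 0.2000 (false positive rate = 1 - specificity)

Step 1: Find P(+)
P(+) = P(+|D)P(D) + P(+|¬D)P(¬D)
     = 0.8900 × 0.0389 + 0.2000 × 0.9611
     = 0.03462100 + 0.19222000
     = 0.22684100

Step 2: Apply Bayes' theorem for P(D|+)
P(D|+) = P(+|D)P(D) / P(+)
       = 0.03462100 / 0.22684100
       = 0.1526


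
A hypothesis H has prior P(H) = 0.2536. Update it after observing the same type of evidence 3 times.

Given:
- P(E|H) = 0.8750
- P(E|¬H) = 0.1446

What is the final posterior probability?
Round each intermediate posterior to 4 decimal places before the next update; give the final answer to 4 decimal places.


Sequential Bayesian updating:

Initial prior: P(H) = 0.2536

Update 1:
  P(E) = 0.8750 × 0.2536 + 0.1446 × 0.7464 = 0.22190000 + 0.10792944 = 0.32982944
  P(H|E) = 0.22190000 / 0.32982944 = 0.6728

Update 2:
  P(E) = 0.8750 × 0.6728 + 0.1446 × 0.3272 = 0.58870000 + 0.04731312 = 0.63601312
  P(H|E) = 0.58870000 / 0.63601312 = 0.9256

Update 3:
  P(E) = 0.8750 × 0.9256 + 0.1446 × 0.0744 = 0.80990000 + 0.01075824 = 0.82065824
  P(H|E) = 0.80990000 / 0.82065824 = 0.9869

Final posterior: 0.9869


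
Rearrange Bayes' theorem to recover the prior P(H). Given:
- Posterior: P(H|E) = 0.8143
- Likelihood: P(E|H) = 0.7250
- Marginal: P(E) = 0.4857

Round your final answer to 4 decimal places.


From Bayes' theorem: P(H|E) = P(E|H) × P(H) / P(E)

Rearranging for P(H):
P(H) = P(H|E) × P(E) / P(E|H)
     = 0.8143 × 0.4857 / 0.7250
     = 0.39550551 / 0.7250
     = 0.5455


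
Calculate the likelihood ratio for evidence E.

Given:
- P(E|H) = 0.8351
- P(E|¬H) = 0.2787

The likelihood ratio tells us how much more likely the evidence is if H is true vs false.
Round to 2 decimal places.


Likelihood Ratio (LR) = P(E|H) / P(E|¬H)

LR = 0.8351 / 0.2787
   = 3.00

The evidence is 3.00 times more likely if H is true than if H is false.
LR > 1, so observing E raises the odds in favor of H.


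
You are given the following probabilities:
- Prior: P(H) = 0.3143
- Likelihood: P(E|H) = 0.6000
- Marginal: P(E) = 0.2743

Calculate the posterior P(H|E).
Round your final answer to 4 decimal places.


Using Bayes' theorem:

P(H|E) = P(E|H) × P(H) / P(E)
       = 0.6000 × 0.3143 / 0.2743
       = 0.18858000 / 0.2743
       = 0.6875

The evidence strengthens our belief in H.
Prior: 0.3143 → Posterior: 0.6875


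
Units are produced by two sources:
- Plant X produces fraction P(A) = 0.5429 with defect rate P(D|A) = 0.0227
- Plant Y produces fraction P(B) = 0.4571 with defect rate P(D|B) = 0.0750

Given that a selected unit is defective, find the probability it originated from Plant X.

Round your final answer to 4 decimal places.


Let A = from Plant X, D = defective

Given:
- P(A) = 0.5429, P(B) = 0.4571
- P(D|A) = 0.0227, P(D|B) = 0.0750

Step 1: Find P(D)
P(D) = P(D|A)P(A) + P(D|B)P(B)
     = 0.0227 × 0.5429 + 0.0750 × 0.4571
     = 0.01232383 + 0.03428250
     = 0.04660633

Step 2: Apply Bayes' theorem
P(A|D) = P(D|A)P(A) / P(D)
       = 0.01232383 / 0.04660633
       = 0.2644


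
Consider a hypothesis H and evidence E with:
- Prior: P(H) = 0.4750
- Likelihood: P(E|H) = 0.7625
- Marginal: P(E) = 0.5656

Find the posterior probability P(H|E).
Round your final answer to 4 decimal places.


Using Bayes' theorem:

P(H|E) = P(E|H) × P(H) / P(E)
       = 0.7625 × 0.4750 / 0.5656
       = 0.36218750 / 0.5656
       = 0.6404

The evidence strengthens our belief in H.
Prior: 0.4750 → Posterior: 0.6404


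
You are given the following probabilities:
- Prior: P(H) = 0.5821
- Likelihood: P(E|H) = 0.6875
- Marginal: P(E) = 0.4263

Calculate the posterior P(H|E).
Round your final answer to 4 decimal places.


Using Bayes' theorem:

P(H|E) = P(E|H) × P(H) / P(E)
       = 0.6875 × 0.5821 / 0.4263
       = 0.40019375 / 0.4263
       = 0.9388

The evidence strengthens our belief in H.
Prior: 0.5821 → Posterior: 0.9388


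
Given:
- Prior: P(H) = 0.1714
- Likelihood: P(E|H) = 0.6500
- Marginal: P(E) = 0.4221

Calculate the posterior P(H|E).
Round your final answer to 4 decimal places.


Using Bayes' theorem:

P(H|E) = P(E|H) × P(H) / P(E)
       = 0.6500 × 0.1714 / 0.4221
       = 0.11141000 / 0.4221
       = 0.2639

The evidence strengthens our belief in H.
Prior: 0.1714 → Posterior: 0.2639


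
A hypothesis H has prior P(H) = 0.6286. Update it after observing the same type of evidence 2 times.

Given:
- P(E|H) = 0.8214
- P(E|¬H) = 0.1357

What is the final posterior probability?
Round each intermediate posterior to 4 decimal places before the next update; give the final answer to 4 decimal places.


Sequential Bayesian updating:

Initial prior: P(H) = 0.6286

Update 1:
  P(E) = 0.8214 × 0.6286 + 0.1357 × 0.3714 = 0.51633204 + 0.05039898 = 0.56673102
  P(H|E) = 0.51633204 / 0.56673102 = 0.9111

Update 2:
  P(E) = 0.8214 × 0.9111 + 0.1357 × 0.0889 = 0.74837754 + 0.01206373 = 0.76044127
  P(H|E) = 0.74837754 / 0.76044127 = 0.9841

Final posterior: 0.9841


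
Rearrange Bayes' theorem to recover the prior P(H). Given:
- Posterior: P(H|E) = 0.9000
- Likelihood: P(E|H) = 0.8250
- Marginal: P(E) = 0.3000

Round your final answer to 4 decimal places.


From Bayes' theorem: P(H|E) = P(E|H) × P(H) / P(E)

Rearranging for P(H):
P(H) = P(H|E) × P(E) / P(E|H)
     = 0.9000 × 0.3000 / 0.8250
     = 0.27000000 / 0.8250
     = 0.3273


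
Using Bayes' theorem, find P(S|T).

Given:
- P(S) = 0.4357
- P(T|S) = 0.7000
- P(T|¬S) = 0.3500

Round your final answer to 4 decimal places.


Bayes' theorem: P(S|T) = P(T|S) × P(S) / P(T)

Step 1: Calculate P(T) using law of total probability
P(T) = P(T|S)P(S) + P(T|¬S)P(¬S)
     = 0.7000 × 0.4357 + 0.3500 × 0.5643
     = 0.30499000 + 0.19750500
     = 0.50249500

Step 2: Apply Bayes' theorem
P(S|T) = P(T|S) × P(S) / P(T)
       = 0.30499000 / 0.50249500
       = 0.6070


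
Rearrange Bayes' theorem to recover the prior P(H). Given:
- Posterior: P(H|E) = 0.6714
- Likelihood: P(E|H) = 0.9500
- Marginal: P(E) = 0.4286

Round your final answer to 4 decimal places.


From Bayes' theorem: P(H|E) = P(E|H) × P(H) / P(E)

Rearranging for P(H):
P(H) = P(H|E) × P(E) / P(E|H)
     = 0.6714 × 0.4286 / 0.9500
     = 0.28776204 / 0.9500
     = 0.3029


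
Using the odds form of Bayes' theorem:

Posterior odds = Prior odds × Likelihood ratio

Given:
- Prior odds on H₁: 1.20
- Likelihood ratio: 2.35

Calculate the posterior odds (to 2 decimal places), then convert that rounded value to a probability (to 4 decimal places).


Step 1: Calculate posterior odds
Posterior odds = Prior odds × LR
               = 1.20 × 2.35
               = 2.82

Step 2: Convert to probability
P(H₁|E) = Posterior odds / (1 + Posterior odds)
       = 2.82 / (1 + 2.82)
       = 2.82 / 3.82
       = 0.7382

The evidence increased P(H₁) from 0.5455 to 0.7382.


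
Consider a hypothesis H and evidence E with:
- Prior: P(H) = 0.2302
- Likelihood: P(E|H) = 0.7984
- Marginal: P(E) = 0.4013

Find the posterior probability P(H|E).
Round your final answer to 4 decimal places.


Using Bayes' theorem:

P(H|E) = P(E|H) × P(H) / P(E)
       = 0.7984 × 0.2302 / 0.4013
       = 0.18379168 / 0.4013
       = 0.4580

The evidence strengthens our belief in H.
Prior: 0.2302 → Posterior: 0.4580


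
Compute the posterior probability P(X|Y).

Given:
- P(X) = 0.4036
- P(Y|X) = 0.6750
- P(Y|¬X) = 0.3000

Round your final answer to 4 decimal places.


Bayes' theorem: P(X|Y) = P(Y|X) × P(X) / P(Y)

Step 1: Calculate P(Y) using law of total probability
P(Y) = P(Y|X)P(X) + P(Y|¬X)P(¬X)
     = 0.6750 × 0.4036 + 0.3000 × 0.5964
     = 0.27243000 + 0.17892000
     = 0.45135000

Step 2: Apply Bayes' theorem
P(X|Y) = P(Y|X) × P(X) / P(Y)
       = 0.27243000 / 0.45135000
       = 0.6036


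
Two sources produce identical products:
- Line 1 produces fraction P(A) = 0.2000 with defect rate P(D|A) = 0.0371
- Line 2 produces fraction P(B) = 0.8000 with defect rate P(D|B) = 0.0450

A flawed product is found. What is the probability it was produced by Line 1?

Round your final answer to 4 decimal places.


Let A = from Line 1, D = flawed

Given:
- P(A) = 0.2000, P(B) = 0.8000
- P(D|A) = 0.0371, P(D|B) = 0.0450

Step 1: Find P(D)
P(D) = P(D|A)P(A) + P(D|B)P(B)
     = 0.0371 × 0.2000 + 0.0450 × 0.8000
     = 0.00742000 + 0.03600000
     = 0.04342000

Step 2: Apply Bayes' theorem
P(A|D) = P(D|A)P(A) / P(D)
       = 0.00742000 / 0.04342000
       = 0.1709


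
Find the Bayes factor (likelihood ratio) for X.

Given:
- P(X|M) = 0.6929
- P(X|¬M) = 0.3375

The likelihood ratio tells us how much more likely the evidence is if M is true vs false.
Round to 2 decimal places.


Likelihood Ratio (LR) = P(X|M) / P(X|¬M)

LR = 0.6929 / 0.3375
   = 2.05

The evidence is 2.05 times more likely if M is true than if M is false.
Because LR exceeds 1, X is evidence for M.


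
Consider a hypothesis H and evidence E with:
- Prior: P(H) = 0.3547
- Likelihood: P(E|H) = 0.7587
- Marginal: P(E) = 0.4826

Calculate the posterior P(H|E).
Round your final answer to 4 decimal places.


Using Bayes' theorem:

P(H|E) = P(E|H) × P(H) / P(E)
       = 0.7587 × 0.3547 / 0.4826
       = 0.26911089 / 0.4826
       = 0.5576

The evidence strengthens our belief in H.
Prior: 0.3547 → Posterior: 0.5576


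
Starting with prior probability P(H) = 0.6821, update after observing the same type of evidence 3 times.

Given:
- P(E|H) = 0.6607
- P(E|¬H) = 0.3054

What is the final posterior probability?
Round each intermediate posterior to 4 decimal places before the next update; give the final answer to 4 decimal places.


Sequential Bayesian updating:

Initial prior: P(H) = 0.6821

Update 1:
  P(E) = 0.6607 × 0.6821 + 0.3054 × 0.3179 = 0.45066347 + 0.09708666 = 0.54775013
  P(H|E) = 0.45066347 / 0.54775013 = 0.8228

Update 2:
  P(E) = 0.6607 × 0.8228 + 0.3054 × 0.1772 = 0.54362396 + 0.05411688 = 0.59774084
  P(H|E) = 0.54362396 / 0.59774084 = 0.9095

Update 3:
  P(E) = 0.6607 × 0.9095 + 0.3054 × 0.0905 = 0.60090665 + 0.02763870 = 0.62854535
  P(H|E) = 0.60090665 / 0.62854535 = 0.9560

Final posterior: 0.9560


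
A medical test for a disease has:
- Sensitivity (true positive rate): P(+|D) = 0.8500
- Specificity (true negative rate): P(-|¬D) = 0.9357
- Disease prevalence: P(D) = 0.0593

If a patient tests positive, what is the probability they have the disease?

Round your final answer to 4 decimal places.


Let D = has disease, + = positive test

Given:
- P(D) = 0.0593 (prevalence)
- P(+|D) = 0.8500 (sensitivity)
- P(-|¬D) = 0.9357 (specificity)
- P(+|¬D) = 0.0643 (false positive rate = 1 - specificity)

Step 1: Find P(+)
P(+) = P(+|D)P(D) + P(+|¬D)P(¬D)
     = 0.8500 × 0.0593 + 0.0643 × 0.9407
     = 0.05040500 + 0.06048701
     = 0.11089201

Step 2: Apply Bayes' theorem for P(D|+)
P(D|+) = P(+|D)P(D) / P(+)
       = 0.05040500 / 0.11089201
       = 0.4545


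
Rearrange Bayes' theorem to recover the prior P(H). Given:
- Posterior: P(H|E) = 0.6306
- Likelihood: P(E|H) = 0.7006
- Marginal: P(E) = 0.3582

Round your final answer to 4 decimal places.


From Bayes' theorem: P(H|E) = P(E|H) × P(H) / P(E)

Rearranging for P(H):
P(H) = P(H|E) × P(E) / P(E|H)
     = 0.6306 × 0.3582 / 0.7006
     = 0.22588092 / 0.7006
     = 0.3224


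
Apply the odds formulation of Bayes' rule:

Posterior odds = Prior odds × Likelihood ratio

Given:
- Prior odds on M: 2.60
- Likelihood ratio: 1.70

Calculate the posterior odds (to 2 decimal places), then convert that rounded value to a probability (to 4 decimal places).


Step 1: Calculate posterior odds
Posterior odds = Prior odds × LR
               = 2.60 × 1.70
               = 4.42

Step 2: Convert to probability
P(M|E) = Posterior odds / (1 + Posterior odds)
       = 4.42 / (1 + 4.42)
       = 4.42 / 5.42
       = 0.8155

The evidence increased P(M) from 0.7222 to 0.8155.


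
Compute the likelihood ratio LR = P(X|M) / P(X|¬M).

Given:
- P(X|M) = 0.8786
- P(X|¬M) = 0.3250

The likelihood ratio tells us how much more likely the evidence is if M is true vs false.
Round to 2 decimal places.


Likelihood Ratio (LR) = P(X|M) / P(X|¬M)

LR = 0.8786 / 0.3250
   = 2.70

The evidence is 2.70 times more likely if M is true than if M is false.
Because LR exceeds 1, X is evidence for M.


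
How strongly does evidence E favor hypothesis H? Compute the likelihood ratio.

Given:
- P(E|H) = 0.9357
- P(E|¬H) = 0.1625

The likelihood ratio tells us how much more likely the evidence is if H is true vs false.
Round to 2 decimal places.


Likelihood Ratio (LR) = P(E|H) / P(E|¬H)

LR = 0.9357 / 0.1625
   = 5.76

The evidence is 5.76 times more likely if H is true than if H is false.
Since LR > 1, the evidence supports H over ¬H.


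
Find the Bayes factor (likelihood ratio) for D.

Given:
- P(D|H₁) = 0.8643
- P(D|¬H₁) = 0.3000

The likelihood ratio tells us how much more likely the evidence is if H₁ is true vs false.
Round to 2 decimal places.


Likelihood Ratio (LR) = P(D|H₁) / P(D|¬H₁)

LR = 0.8643 / 0.3000
   = 2.88

The evidence is 2.88 times more likely if H₁ is true than if H₁ is false.
Since LR > 1, the evidence supports H₁ over ¬H₁.
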